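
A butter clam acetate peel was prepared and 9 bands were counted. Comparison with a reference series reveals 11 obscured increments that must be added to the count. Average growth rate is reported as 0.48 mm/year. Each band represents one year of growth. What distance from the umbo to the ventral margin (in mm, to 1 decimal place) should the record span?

True band count = 9 + 11 = 20.
20 years at 0.48 mm/year gives 0.48 × 20 = 9.6 mm.

9.6 mm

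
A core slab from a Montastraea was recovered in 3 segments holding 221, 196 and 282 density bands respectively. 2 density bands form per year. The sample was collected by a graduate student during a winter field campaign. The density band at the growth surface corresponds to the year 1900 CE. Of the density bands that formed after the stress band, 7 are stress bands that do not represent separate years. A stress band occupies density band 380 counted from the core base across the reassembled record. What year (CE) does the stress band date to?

Total density bands = 221 + 196 + 282 = 699.
Between density band 380 and the growth surface there are 699 − 380 = 319 density bands.
Excluding 7 false density bands: 319 − 7 = 312.
Dividing by 2 density bands per year: 312 / 2 = 156 years.
1900 − 156 = 1744 CE.

1744 CE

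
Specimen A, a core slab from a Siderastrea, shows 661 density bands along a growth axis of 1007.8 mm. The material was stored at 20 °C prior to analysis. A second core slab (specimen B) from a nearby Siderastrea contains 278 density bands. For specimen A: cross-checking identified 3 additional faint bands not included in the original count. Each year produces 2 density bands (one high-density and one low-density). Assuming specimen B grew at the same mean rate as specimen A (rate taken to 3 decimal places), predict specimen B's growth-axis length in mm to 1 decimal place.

422.0 mm

Specimen A: adjusted count: 661 + 3 = 664 density bands.
Specimen A: 664 density bands at 2 per year is 664 / 2 = 332 years.
A: 1007.8 mm over 332 years gives 1007.8 / 332 ≈ 3.036 mm per year.
Specimen B: 278 density bands at 2 per year is 278 / 2 = 139 years. B's length ≈ 3.036 × 139 = 422.0 mm.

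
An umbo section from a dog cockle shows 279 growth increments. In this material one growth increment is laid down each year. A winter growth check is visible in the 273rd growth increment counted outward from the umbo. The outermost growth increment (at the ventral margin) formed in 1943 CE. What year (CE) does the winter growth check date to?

1937 CE

The winter growth check sits at growth increment 273 from the umbo, so 279 − 273 = 6 growth increments formed after it.
Counting back 6 years from 1943 CE places the winter growth check in 1943 − 6 = 1937 CE.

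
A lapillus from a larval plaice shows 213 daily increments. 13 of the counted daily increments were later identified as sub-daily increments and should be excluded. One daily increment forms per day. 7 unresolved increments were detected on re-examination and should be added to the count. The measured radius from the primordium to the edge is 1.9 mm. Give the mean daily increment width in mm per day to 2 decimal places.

0.01 mm per day

Adjusted count: 213 − 13 + 7 = 207 daily increments.
1.9 mm over 207 days gives 1.9 / 207 ≈ 0.01 mm per day.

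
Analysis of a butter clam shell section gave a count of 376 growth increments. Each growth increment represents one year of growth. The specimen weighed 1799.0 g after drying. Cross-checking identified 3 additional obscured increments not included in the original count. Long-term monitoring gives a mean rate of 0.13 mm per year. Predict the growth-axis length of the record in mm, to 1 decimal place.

49.3 mm

Correcting the raw count gives 376 + 3 = 379 true growth increments.
Length ≈ 0.13 × 379 = 49.3 mm.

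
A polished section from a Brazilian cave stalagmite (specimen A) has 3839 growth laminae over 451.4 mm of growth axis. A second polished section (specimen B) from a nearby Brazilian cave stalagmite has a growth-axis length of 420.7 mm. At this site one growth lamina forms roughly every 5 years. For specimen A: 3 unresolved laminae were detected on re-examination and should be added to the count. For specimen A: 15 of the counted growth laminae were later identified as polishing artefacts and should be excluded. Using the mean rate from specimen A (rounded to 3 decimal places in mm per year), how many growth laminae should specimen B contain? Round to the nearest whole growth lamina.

3506 growth laminae

Specimen A: true growth lamina count = 3839 − 15 + 3 = 3827.
Specimen A: multiplying by 5 years per growth lamina: 3827 × 5 = 19135 years.
A: Extension rate ≈ 451.4 / 19135 = 0.024 mm per year.
Specimen B: 420.7 mm / 0.024 mm per year = 17529.17 years; at 5 years per growth lamina that is 17529.17 / 5 ≈ 3506 growth laminae.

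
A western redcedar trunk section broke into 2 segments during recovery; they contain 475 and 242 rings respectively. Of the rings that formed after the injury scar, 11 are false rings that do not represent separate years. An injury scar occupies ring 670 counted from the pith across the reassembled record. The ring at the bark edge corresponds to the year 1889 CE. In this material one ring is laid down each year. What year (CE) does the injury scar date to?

Total rings = 475 + 242 = 717.
The injury scar sits at ring 670 from the pith, so 717 − 670 = 47 rings formed after it.
Excluding 11 false rings: 47 − 11 = 36.
The ring at the bark edge is 1889 CE, so the injury scar dates to 1889 − 36 = 1853 CE.

1853 CE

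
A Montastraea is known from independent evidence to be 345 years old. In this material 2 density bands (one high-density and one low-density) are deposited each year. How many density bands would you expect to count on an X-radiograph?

With 2 density bands per year, 345 years would produce 345 × 2 = 690 density bands.
So 690 density bands should be present.

690 density bands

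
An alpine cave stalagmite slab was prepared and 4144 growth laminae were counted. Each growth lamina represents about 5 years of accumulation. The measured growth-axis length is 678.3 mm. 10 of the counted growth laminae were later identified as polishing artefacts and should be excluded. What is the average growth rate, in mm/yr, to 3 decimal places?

Correcting the raw count gives 4144 − 10 = 4134 true growth laminae.
Multiplying by 5 years per growth lamina: 4134 × 5 = 20670 years.
678.3 mm over 20670 years gives 678.3 / 20670 ≈ 0.033 mm/yr.

0.033 mm/yr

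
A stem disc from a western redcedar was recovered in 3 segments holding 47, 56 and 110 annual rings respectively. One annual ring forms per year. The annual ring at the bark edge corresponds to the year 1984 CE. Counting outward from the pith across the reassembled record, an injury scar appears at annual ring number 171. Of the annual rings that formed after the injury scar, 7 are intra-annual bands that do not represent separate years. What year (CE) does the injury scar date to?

1949 CE

Total annual rings = 47 + 56 + 110 = 213.
213 − 171 = 42 annual rings lie beyond the injury scar toward the bark edge.
Excluding 7 false annual rings: 42 − 7 = 35.
Counting back 35 years from 1984 CE places the injury scar in 1984 − 35 = 1949 CE.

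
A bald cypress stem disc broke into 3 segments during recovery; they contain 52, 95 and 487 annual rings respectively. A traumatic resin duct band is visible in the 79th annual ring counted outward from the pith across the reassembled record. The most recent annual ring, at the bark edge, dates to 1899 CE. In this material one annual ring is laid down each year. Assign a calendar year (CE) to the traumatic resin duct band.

1344 CE

Total annual rings = 52 + 95 + 487 = 634.
Between annual ring 79 and the bark edge there are 634 − 79 = 555 annual rings.
Counting back 555 years from 1899 CE places the traumatic resin duct band in 1899 − 555 = 1344 CE.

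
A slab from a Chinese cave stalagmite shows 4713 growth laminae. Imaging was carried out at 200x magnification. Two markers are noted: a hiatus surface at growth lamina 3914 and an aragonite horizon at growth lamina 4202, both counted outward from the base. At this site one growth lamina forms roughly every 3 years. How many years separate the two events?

864 years

Separation: 4202 − 3914 = 288 growth laminae.
288 growth laminae at 3 years each span 288 × 3 = 864 years.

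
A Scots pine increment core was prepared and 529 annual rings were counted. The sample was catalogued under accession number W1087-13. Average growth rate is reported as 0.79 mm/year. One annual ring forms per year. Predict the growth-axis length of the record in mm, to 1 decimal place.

The record spans 529 years at 0.79 mm per year.
529 years at 0.79 mm/year gives 0.79 × 529 = 417.9 mm.

417.9 mm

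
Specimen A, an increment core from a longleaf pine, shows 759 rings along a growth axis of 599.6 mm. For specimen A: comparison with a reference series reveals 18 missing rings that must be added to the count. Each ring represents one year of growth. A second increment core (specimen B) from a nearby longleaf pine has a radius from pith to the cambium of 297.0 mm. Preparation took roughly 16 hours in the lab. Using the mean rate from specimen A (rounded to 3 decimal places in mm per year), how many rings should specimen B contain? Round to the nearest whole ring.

Specimen A: after corrections the count is 759 + 18 = 777 rings.
A: Mean rate = 599.6 mm / 777 years ≈ 0.772 mm/yr.
For B, 297.0 / 0.772 = 384.72 years ≈ 385 rings.

385 rings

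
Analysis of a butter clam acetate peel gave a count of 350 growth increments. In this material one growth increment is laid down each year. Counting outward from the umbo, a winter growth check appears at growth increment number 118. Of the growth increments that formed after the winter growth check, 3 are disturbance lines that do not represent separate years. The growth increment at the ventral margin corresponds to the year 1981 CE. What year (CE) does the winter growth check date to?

Between growth increment 118 and the ventral margin there are 350 − 118 = 232 growth increments.
Removing the 3 false growth increments leaves 232 − 3 = 229 true growth increments beyond the winter growth check.
The growth increment at the ventral margin is 1981 CE, so the winter growth check dates to 1981 − 229 = 1752 CE.

1752 CE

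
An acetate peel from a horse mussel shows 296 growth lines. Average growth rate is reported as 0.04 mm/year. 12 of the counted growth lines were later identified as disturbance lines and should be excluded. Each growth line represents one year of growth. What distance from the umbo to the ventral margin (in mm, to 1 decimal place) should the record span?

11.4 mm

Correcting the raw count gives 296 − 12 = 284 true growth lines.
284 years at 0.04 mm/year gives 0.04 × 284 = 11.4 mm.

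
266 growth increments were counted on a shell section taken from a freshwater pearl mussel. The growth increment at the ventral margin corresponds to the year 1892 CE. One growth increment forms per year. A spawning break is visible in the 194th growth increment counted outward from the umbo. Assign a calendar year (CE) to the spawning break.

266 − 194 = 72 growth increments lie beyond the spawning break toward the ventral margin.
Counting back 72 years from 1892 CE places the spawning break in 1892 − 72 = 1820 CE.

1820 CE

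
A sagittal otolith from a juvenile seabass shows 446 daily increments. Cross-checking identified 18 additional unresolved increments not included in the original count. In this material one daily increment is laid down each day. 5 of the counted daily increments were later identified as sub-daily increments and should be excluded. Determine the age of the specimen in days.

459 days

Adjusted count: 446 − 5 + 18 = 459 daily increments.
One daily increment per day makes the duration 459 days.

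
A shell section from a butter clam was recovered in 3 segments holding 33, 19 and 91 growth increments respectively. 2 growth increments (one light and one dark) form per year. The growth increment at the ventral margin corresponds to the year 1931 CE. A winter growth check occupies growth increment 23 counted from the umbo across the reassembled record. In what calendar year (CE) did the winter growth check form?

Total growth increments = 33 + 19 + 91 = 143.
Between growth increment 23 and the ventral margin there are 143 − 23 = 120 growth increments.
120 growth increments at 2 per year is 120 / 2 = 60 years.
Counting back 60 years from 1931 CE places the winter growth check in 1931 − 60 = 1871 CE.

1871 CE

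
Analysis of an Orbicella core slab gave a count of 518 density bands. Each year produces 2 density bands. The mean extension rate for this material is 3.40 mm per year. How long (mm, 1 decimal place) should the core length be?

880.6 mm

With 2 density bands per year, 518 / 2 = 259 years.
Predicted length = 3.40 mm/year × 259 years = 880.6 mm.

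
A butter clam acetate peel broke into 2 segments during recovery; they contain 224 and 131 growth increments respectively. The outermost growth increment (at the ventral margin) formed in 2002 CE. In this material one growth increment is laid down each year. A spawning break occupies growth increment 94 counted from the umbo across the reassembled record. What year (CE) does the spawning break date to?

1741 CE

Total growth increments = 224 + 131 = 355.
Between growth increment 94 and the ventral margin there are 355 − 94 = 261 growth increments.
2002 − 261 = 1741 CE.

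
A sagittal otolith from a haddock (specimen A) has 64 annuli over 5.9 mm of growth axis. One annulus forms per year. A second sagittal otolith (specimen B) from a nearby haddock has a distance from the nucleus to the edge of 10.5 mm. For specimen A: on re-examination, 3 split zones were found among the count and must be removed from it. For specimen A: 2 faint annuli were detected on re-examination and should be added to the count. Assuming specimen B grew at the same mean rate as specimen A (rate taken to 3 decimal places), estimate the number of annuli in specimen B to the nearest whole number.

Specimen A: correcting the raw count gives 64 − 3 + 2 = 63 true annuli.
A: Mean rate = 5.9 mm / 63 years ≈ 0.094 mm per year.
Specimen B: 10.5 mm / 0.094 mm per year = 111.70 years ≈ 112 annuli.

112 annuli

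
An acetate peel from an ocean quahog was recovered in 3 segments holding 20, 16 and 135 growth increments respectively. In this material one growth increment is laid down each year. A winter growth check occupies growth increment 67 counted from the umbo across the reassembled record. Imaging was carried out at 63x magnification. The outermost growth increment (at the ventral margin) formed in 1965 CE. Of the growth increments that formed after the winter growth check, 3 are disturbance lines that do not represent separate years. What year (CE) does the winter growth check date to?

1864 CE

Total growth increments = 20 + 16 + 135 = 171.
171 − 67 = 104 growth increments lie beyond the winter growth check toward the ventral margin.
104 − 3 false = 101 true growth increments after the winter growth check.
The growth increment at the ventral margin is 1965 CE, so the winter growth check dates to 1965 − 101 = 1864 CE.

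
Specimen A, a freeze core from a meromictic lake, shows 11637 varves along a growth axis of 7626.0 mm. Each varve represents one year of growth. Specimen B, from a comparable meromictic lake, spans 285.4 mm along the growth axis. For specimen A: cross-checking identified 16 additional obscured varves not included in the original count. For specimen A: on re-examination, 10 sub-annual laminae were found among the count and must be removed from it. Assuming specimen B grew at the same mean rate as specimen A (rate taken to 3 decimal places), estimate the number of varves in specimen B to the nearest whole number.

Specimen A: after corrections the count is 11637 − 10 + 16 = 11643 varves.
A: Extension rate ≈ 7626.0 / 11643 = 0.655 mm/year.
Specimen B: 285.4 mm / 0.655 mm per year = 435.73 years ≈ 436 varves.

436 varves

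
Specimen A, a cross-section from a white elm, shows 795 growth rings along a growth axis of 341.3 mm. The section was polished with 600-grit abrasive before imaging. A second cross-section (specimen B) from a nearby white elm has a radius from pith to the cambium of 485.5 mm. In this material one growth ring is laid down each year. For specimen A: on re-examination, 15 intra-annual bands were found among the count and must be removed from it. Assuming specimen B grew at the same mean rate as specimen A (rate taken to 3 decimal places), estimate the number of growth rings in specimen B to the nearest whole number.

1108 growth rings

Specimen A: true growth ring count = 795 − 15 = 780.
A: Extension rate ≈ 341.3 / 780 = 0.438 mm/year.
Specimen B: 485.5 mm / 0.438 mm per year = 1108.45 years ≈ 1108 growth rings.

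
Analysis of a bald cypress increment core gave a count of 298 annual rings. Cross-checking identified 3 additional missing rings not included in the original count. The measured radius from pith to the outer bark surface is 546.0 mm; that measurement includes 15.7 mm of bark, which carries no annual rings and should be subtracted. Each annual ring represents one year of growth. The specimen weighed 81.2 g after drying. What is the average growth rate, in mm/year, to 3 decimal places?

Correcting the raw count gives 298 + 3 = 301 true annual rings.
Removing the 15.7 mm offcut leaves 546.0 − 15.7 = 530.3 mm.
Mean rate = 530.3 mm / 301 years ≈ 1.762 mm/year.

1.762 mm/year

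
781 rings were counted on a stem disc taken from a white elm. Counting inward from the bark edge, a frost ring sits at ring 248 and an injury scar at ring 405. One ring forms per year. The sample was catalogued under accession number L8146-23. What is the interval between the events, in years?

157 yr

405 − 248 = 157 rings lie between the two events.
At one ring per year, 157 years elapsed between them.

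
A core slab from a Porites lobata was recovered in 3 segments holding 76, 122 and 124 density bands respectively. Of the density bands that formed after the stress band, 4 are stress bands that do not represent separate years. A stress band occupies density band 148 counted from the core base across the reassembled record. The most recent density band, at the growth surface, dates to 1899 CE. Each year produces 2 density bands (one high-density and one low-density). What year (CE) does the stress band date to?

1814 CE

Total density bands = 76 + 122 + 124 = 322.
Between density band 148 and the growth surface there are 322 − 148 = 174 density bands.
174 − 4 false = 170 true density bands after the stress band.
Dividing by 2 density bands per year: 170 / 2 = 85 years.
1899 − 85 = 1814 CE.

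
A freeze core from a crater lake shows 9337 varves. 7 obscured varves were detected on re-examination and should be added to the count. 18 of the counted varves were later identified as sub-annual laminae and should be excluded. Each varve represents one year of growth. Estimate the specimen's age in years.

After corrections the count is 9337 − 18 + 7 = 9326 varves.
One varve per year makes the duration 9326 years.

9326 years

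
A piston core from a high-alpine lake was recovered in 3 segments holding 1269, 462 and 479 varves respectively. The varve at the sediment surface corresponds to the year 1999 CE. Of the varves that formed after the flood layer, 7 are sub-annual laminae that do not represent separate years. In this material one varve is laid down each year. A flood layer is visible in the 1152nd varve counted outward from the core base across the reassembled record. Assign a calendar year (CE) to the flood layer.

948 CE

Total varves = 1269 + 462 + 479 = 2210.
The flood layer sits at varve 1152 from the core base, so 2210 − 1152 = 1058 varves formed after it.
Excluding 7 false varves: 1058 − 7 = 1051.
1999 − 1051 = 948 CE.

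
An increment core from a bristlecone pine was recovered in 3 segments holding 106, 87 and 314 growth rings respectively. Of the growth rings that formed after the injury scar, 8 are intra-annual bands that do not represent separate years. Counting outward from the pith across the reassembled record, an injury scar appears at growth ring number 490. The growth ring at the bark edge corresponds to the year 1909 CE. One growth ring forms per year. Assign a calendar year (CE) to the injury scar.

Total growth rings = 106 + 87 + 314 = 507.
The injury scar sits at growth ring 490 from the pith, so 507 − 490 = 17 growth rings formed after it.
17 − 8 false = 9 true growth rings after the injury scar.
1909 − 9 = 1900 CE.

1900 CE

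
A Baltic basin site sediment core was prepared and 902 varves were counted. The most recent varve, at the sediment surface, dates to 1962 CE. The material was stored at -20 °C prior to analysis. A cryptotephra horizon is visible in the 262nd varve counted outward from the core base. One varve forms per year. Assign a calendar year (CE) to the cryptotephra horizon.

1322 CE

902 − 262 = 640 varves lie beyond the cryptotephra horizon toward the sediment surface.
The varve at the sediment surface is 1962 CE, so the cryptotephra horizon dates to 1962 − 640 = 1322 CE.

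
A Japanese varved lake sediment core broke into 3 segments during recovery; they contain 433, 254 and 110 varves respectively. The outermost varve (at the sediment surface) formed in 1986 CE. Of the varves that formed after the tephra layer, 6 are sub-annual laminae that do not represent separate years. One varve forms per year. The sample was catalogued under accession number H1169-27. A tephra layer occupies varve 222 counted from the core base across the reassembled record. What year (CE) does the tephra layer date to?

Total varves = 433 + 254 + 110 = 797.
The tephra layer sits at varve 222 from the core base, so 797 − 222 = 575 varves formed after it.
Excluding 6 false varves: 575 − 6 = 569.
1986 − 569 = 1417 CE.

1417 CE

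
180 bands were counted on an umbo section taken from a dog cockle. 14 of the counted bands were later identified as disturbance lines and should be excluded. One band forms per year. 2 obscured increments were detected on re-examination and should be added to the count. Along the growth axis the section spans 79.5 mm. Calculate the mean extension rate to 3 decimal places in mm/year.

After corrections the count is 180 − 14 + 2 = 168 bands.
Extension rate ≈ 79.5 / 168 = 0.473 mm/year.

0.473 mm/year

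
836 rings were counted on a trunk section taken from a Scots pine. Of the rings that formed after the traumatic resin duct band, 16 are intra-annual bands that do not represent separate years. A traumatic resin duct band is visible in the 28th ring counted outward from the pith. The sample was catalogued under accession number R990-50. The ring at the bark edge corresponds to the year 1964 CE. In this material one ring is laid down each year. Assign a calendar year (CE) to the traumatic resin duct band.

1172 CE

836 − 28 = 808 rings lie beyond the traumatic resin duct band toward the bark edge.
Excluding 16 false rings: 808 − 16 = 792.
Counting back 792 years from 1964 CE places the traumatic resin duct band in 1964 − 792 = 1172 CE.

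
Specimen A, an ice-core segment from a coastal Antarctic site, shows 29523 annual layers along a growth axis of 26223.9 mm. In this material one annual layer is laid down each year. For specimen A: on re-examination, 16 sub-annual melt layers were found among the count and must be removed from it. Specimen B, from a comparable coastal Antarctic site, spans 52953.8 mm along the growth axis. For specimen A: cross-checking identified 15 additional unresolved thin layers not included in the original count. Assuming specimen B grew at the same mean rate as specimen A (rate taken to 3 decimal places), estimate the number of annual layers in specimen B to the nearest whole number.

59633 annual layers

Specimen A: after corrections the count is 29523 − 16 + 15 = 29522 annual layers.
A: 26223.9 mm over 29522 years gives 26223.9 / 29522 ≈ 0.888 mm per year.
B spans 52953.8 / 0.888 = 59632.66 years ≈ 59633 annual layers.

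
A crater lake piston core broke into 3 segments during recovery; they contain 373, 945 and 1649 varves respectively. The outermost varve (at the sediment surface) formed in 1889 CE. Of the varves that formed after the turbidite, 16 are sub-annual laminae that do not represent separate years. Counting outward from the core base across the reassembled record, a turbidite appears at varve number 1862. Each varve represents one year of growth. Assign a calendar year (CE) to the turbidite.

800 CE

Total varves = 373 + 945 + 1649 = 2967.
The turbidite sits at varve 1862 from the core base, so 2967 − 1862 = 1105 varves formed after it.
Excluding 16 false varves: 1105 − 16 = 1089.
1889 − 1089 = 800 CE.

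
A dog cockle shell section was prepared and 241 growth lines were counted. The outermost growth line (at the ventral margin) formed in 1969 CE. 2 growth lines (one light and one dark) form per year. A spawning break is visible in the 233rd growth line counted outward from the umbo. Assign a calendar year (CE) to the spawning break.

1965 CE

Between growth line 233 and the ventral margin there are 241 − 233 = 8 growth lines.
With 2 growth lines per year, 8 / 2 = 4 years.
1969 − 4 = 1965 CE.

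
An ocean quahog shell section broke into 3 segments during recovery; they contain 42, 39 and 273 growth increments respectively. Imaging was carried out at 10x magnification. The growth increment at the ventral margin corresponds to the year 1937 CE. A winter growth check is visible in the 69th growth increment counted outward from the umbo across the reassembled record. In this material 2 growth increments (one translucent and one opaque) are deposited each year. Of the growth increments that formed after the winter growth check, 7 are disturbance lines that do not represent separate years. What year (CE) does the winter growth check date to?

1798 CE

Total growth increments = 42 + 39 + 273 = 354.
354 − 69 = 285 growth increments lie beyond the winter growth check toward the ventral margin.
285 − 7 false = 278 true growth increments after the winter growth check.
With 2 growth increments per year, 278 / 2 = 139 years.
Counting back 139 years from 1937 CE places the winter growth check in 1937 − 139 = 1798 CE.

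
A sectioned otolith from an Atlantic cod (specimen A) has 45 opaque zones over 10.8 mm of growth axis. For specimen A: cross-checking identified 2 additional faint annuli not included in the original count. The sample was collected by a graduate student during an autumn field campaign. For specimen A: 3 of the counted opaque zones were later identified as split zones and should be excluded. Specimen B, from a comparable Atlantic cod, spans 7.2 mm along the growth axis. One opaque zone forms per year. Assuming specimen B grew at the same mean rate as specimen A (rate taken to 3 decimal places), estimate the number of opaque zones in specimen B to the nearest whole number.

Specimen A: after corrections the count is 45 − 3 + 2 = 44 opaque zones.
A: Mean rate = 10.8 mm / 44 years ≈ 0.245 mm/yr.
B spans 7.2 / 0.245 = 29.39 years ≈ 29 opaque zones.

29 opaque zones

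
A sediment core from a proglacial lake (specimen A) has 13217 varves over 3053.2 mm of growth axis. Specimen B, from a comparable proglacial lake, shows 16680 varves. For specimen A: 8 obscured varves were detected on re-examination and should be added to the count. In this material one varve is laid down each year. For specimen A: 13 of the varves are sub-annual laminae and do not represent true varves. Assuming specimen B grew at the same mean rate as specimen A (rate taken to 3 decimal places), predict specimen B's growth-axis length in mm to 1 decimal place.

3853.1 mm

Specimen A: after corrections the count is 13217 − 13 + 8 = 13212 varves.
A: Extension rate ≈ 3053.2 / 13212 = 0.231 mm/year.
Length of B = 0.231 × 16680 = 3853.1 mm.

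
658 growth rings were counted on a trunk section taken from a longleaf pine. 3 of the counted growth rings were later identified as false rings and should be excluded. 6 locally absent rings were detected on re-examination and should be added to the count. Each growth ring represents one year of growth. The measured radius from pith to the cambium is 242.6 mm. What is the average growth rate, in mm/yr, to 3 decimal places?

0.367 mm/yr

True growth ring count = 658 − 3 + 6 = 661.
Extension rate ≈ 242.6 / 661 = 0.367 mm/yr.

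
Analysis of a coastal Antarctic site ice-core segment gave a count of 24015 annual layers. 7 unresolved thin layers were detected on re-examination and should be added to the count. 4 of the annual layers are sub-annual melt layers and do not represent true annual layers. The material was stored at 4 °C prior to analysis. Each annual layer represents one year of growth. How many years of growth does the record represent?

True annual layer count = 24015 − 4 + 7 = 24018.
At one annual layer per year, that is 24018 years.

24018 years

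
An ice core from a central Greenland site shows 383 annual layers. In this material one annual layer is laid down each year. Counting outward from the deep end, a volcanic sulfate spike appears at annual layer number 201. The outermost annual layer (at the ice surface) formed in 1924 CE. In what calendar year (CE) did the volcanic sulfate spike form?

1742 CE

Between annual layer 201 and the ice surface there are 383 − 201 = 182 annual layers.
The annual layer at the ice surface is 1924 CE, so the volcanic sulfate spike dates to 1924 − 182 = 1742 CE.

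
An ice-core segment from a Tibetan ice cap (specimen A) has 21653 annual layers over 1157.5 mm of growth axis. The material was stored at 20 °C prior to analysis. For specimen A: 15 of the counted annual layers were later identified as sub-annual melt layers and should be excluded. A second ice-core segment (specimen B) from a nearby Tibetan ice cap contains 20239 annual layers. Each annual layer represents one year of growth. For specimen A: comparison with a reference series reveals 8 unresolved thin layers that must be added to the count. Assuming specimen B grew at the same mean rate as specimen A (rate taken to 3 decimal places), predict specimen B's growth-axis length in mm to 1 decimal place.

1072.7 mm

Specimen A: correcting the raw count gives 21653 − 15 + 8 = 21646 true annual layers.
A: Mean rate = 1157.5 mm / 21646 years ≈ 0.053 mm per year.
Length of B = 0.053 × 20239 = 1072.7 mm.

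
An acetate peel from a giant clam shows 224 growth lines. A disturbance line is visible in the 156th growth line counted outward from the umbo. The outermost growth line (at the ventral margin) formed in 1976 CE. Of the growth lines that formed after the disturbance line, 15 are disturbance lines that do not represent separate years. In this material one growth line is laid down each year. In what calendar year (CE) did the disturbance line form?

224 − 156 = 68 growth lines lie beyond the disturbance line toward the ventral margin.
Excluding 15 false growth lines: 68 − 15 = 53.
The growth line at the ventral margin is 1976 CE, so the disturbance line dates to 1976 − 53 = 1923 CE.

1923 CE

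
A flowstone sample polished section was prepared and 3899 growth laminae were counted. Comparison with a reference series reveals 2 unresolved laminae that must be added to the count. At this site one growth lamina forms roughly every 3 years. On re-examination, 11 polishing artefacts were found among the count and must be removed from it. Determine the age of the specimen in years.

After corrections the count is 3899 − 11 + 2 = 3890 growth laminae.
Multiplying by 3 years per growth lamina: 3890 × 3 = 11670 years.

11670 yr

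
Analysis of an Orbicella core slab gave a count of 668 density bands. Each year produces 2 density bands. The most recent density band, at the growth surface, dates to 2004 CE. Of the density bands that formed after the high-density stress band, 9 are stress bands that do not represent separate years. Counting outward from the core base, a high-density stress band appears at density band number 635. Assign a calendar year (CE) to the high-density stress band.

668 − 635 = 33 density bands lie beyond the high-density stress band toward the growth surface.
Excluding 9 false density bands: 33 − 9 = 24.
24 density bands at 2 per year is 24 / 2 = 12 years.
2004 − 12 = 1992 CE.

1992 CE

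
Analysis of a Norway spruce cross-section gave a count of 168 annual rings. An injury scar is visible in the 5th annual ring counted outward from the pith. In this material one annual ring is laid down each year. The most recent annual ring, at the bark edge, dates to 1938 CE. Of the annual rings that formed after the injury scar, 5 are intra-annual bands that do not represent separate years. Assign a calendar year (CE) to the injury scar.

1780 CE

168 − 5 = 163 annual rings lie beyond the injury scar toward the bark edge.
Removing the 5 false annual rings leaves 163 − 5 = 158 true annual rings beyond the injury scar.
The annual ring at the bark edge is 1938 CE, so the injury scar dates to 1938 − 158 = 1780 CE.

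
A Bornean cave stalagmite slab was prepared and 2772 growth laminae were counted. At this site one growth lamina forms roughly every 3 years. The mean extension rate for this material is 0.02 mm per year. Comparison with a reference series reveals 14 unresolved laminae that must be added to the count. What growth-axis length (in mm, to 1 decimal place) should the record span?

167.2 mm

Correcting the raw count gives 2772 + 14 = 2786 true growth laminae.
Multiplying by 3 years per growth lamina: 2786 × 3 = 8358 years.
Predicted length = 0.02 mm/year × 8358 years = 167.2 mm.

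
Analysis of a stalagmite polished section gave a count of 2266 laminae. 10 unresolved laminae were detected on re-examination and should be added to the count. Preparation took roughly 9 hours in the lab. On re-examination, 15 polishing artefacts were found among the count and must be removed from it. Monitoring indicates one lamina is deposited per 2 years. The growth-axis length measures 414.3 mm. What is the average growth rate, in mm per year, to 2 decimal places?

True lamina count = 2266 − 15 + 10 = 2261.
2261 laminae at 2 years each span 2261 × 2 = 4522 years.
Mean rate = 414.3 mm / 4522 years ≈ 0.09 mm per year.

0.09 mm per year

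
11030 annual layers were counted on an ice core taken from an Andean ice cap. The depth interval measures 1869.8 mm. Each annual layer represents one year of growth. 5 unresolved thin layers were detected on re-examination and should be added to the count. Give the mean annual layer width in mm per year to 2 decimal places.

Adjusted count: 11030 + 5 = 11035 annual layers.
1869.8 mm over 11035 years gives 1869.8 / 11035 ≈ 0.17 mm per year.

0.17 mm per year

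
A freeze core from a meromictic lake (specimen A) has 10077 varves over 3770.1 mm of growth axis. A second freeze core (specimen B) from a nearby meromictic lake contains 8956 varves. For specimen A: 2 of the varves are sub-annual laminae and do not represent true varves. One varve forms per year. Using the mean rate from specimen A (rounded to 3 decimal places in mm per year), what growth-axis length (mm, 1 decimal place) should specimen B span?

3349.5 mm

Specimen A: correcting the raw count gives 10077 − 2 = 10075 true varves.
A: Extension rate ≈ 3770.1 / 10075 = 0.374 mm/yr.
For B, 0.374 mm/year × 8956 years = 3349.5 mm.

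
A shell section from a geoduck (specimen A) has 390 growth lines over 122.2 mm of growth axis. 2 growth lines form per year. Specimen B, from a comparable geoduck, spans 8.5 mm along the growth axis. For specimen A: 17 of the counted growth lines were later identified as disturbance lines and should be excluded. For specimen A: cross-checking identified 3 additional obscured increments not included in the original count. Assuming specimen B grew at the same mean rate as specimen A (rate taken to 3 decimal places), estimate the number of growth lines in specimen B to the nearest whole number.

Specimen A: true growth line count = 390 − 17 + 3 = 376.
Specimen A: dividing by 2 growth lines per year: 376 / 2 = 188 years.
A: 122.2 mm over 188 years gives 122.2 / 188 ≈ 0.650 mm/yr.
B spans 8.5 / 0.650 = 13.08 years; at 2 growth lines per year that is 13.08 × 2 ≈ 26 growth lines.

26 growth lines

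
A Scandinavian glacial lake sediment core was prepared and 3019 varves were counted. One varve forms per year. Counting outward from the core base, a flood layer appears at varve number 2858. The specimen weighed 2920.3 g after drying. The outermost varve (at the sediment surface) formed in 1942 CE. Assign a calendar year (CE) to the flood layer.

3019 − 2858 = 161 varves lie beyond the flood layer toward the sediment surface.
The varve at the sediment surface is 1942 CE, so the flood layer dates to 1942 − 161 = 1781 CE.

1781 CE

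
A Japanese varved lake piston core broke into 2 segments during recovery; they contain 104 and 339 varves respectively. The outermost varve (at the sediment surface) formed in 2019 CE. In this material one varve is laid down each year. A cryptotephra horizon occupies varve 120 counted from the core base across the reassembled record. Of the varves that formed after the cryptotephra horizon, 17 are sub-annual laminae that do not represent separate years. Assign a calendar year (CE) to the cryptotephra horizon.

Total varves = 104 + 339 = 443.
The cryptotephra horizon sits at varve 120 from the core base, so 443 − 120 = 323 varves formed after it.
Excluding 17 false varves: 323 − 17 = 306.
Counting back 306 years from 2019 CE places the cryptotephra horizon in 2019 − 306 = 1713 CE.

1713 CE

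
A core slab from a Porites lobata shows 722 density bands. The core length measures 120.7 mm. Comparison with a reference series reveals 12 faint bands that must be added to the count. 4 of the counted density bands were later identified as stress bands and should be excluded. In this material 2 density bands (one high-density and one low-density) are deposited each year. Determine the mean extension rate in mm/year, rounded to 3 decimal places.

0.331 mm/year

Adjusted count: 722 − 4 + 12 = 730 density bands.
With 2 density bands per year, 730 / 2 = 365 years.
Extension rate ≈ 120.7 / 365 = 0.331 mm/year.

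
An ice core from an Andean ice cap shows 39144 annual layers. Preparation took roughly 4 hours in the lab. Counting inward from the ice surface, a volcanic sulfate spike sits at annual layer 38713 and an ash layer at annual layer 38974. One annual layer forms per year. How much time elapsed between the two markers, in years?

Separation: 38974 − 38713 = 261 annual layers.
That is 261 years at one annual layer per year.

261 yr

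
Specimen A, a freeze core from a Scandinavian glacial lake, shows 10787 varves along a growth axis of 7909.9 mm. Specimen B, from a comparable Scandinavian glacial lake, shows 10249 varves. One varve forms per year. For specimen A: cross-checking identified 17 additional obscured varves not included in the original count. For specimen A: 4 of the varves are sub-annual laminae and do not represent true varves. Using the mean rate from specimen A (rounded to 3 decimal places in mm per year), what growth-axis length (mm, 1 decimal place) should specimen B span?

7502.3 mm

Specimen A: correcting the raw count gives 10787 − 4 + 17 = 10800 true varves.
A: Extension rate ≈ 7909.9 / 10800 = 0.732 mm per year.
B's length ≈ 0.732 × 10249 = 7502.3 mm.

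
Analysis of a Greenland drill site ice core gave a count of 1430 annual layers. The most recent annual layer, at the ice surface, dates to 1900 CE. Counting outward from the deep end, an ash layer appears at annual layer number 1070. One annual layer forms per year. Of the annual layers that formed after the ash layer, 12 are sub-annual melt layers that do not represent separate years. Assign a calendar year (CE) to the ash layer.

The ash layer sits at annual layer 1070 from the deep end, so 1430 − 1070 = 360 annual layers formed after it.
360 − 12 false = 348 true annual layers after the ash layer.
The annual layer at the ice surface is 1900 CE, so the ash layer dates to 1900 − 348 = 1552 CE.

1552 CE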